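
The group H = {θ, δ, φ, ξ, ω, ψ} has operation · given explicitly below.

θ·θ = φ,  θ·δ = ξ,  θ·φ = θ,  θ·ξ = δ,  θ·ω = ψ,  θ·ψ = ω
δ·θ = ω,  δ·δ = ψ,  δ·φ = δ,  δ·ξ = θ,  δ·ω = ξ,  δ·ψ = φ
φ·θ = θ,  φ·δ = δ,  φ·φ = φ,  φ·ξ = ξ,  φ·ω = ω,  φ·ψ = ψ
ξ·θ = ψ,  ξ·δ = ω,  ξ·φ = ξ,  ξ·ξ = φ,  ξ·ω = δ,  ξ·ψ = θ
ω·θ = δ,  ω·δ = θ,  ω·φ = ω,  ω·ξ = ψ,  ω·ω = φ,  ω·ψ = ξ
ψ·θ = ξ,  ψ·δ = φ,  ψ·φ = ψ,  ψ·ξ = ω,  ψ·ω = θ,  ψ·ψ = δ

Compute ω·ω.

Read row ω, column ω: ω·ω = φ.
(Structurally, H here is isomorphic to the symmetric group S_3.)

φ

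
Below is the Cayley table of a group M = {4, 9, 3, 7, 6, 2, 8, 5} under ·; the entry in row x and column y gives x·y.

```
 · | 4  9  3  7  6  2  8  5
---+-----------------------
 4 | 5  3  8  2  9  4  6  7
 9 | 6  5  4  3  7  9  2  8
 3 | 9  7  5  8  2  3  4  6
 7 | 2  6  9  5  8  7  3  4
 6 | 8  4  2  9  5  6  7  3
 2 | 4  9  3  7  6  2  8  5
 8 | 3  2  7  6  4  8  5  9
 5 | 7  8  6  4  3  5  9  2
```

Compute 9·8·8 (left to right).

8

9·8 = 2
2·8 = 8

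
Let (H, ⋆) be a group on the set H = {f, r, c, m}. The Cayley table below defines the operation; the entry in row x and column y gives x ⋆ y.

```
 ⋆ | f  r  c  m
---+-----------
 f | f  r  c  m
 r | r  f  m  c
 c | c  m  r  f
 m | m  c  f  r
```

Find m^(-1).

c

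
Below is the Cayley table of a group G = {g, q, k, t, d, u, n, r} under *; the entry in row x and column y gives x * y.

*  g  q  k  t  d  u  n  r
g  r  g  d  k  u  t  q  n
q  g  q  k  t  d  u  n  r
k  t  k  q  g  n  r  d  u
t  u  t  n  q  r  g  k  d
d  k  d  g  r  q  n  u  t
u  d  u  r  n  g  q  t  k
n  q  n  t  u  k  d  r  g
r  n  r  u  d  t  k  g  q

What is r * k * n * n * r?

u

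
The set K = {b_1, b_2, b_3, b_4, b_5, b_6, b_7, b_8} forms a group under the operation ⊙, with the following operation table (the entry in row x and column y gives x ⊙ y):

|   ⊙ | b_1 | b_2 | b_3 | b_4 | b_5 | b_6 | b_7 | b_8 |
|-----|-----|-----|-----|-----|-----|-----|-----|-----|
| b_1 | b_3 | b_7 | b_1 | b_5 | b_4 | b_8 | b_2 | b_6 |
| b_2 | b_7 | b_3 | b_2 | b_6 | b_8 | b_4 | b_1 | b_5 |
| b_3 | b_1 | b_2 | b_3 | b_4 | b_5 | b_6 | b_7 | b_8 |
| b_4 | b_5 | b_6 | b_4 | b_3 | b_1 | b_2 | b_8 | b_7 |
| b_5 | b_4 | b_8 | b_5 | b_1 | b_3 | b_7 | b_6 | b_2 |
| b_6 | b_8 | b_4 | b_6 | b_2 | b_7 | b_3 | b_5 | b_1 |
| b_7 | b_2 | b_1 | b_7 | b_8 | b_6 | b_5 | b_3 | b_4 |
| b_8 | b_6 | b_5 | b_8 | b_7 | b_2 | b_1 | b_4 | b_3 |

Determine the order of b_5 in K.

The identity element is b_3 (its row matches the header).
b_5^1 = b_5
b_5^2 = b_5 ⊙ b_5 = b_3
The first power of b_5 equal to the identity is b_5^2, so ord(b_5) = 2.

2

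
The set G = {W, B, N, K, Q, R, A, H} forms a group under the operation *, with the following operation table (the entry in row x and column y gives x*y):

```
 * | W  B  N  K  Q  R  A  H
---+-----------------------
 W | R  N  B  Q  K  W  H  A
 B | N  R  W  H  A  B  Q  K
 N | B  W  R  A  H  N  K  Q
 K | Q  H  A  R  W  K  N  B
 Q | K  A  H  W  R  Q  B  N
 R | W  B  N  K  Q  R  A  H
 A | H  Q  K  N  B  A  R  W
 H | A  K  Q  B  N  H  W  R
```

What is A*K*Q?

A*K = N
N*Q = H

H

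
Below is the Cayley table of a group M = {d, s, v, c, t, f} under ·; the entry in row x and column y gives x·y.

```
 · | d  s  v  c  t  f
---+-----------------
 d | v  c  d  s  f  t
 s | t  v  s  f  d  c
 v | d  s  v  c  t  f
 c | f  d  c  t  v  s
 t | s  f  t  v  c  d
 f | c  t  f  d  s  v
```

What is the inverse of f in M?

f

First locate the identity: row v matches the header, so v is the identity.
Scan row f for v: f·f = v. Hence f^(-1) = f.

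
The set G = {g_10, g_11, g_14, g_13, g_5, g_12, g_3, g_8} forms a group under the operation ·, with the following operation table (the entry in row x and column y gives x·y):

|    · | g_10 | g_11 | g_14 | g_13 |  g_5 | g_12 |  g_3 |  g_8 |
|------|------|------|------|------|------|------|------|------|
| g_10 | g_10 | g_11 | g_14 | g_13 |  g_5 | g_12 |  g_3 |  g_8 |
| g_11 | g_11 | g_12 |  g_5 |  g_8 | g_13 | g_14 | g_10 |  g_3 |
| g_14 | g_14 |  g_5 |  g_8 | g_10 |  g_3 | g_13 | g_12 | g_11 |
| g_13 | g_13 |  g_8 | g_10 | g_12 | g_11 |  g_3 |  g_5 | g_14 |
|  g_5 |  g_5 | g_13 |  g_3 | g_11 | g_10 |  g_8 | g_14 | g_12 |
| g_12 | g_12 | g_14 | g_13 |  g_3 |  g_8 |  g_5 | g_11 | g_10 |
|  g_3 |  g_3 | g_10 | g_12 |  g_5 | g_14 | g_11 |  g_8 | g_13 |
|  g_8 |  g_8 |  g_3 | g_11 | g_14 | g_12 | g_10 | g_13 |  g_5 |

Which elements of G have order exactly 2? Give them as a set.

{g_5}

Identity is g_10. Compute the order of each non-identity element by repeated multiplication:
  g_11: g_11 → g_12 → g_14 → g_5 → g_13 → g_8 → g_3 → g_10  (order 8)
  g_14: g_14 → g_8 → g_11 → g_5 → g_3 → g_12 → g_13 → g_10  (order 8)
  g_13: g_13 → g_12 → g_3 → g_5 → g_11 → g_8 → g_14 → g_10  (order 8)
  g_5: g_5 → g_10  (order 2)
  g_12: g_12 → g_5 → g_8 → g_10  (order 4)
  g_3: g_3 → g_8 → g_13 → g_5 → g_14 → g_12 → g_11 → g_10  (order 8)
  g_8: g_8 → g_5 → g_12 → g_10  (order 4)
Elements of order 2: {g_5}.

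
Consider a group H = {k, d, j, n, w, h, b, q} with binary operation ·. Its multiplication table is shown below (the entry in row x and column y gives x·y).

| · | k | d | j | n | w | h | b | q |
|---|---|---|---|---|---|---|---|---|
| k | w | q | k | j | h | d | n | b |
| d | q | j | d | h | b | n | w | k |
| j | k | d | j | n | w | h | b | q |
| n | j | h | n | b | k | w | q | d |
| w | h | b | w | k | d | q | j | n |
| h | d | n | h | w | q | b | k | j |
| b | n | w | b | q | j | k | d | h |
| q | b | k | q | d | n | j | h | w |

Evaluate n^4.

n^1 = n
n^2 = n·n = b
n^3 = b·n = q
n^4 = q·n = d
(Structurally, H here is isomorphic to the cyclic group Z_8.)

d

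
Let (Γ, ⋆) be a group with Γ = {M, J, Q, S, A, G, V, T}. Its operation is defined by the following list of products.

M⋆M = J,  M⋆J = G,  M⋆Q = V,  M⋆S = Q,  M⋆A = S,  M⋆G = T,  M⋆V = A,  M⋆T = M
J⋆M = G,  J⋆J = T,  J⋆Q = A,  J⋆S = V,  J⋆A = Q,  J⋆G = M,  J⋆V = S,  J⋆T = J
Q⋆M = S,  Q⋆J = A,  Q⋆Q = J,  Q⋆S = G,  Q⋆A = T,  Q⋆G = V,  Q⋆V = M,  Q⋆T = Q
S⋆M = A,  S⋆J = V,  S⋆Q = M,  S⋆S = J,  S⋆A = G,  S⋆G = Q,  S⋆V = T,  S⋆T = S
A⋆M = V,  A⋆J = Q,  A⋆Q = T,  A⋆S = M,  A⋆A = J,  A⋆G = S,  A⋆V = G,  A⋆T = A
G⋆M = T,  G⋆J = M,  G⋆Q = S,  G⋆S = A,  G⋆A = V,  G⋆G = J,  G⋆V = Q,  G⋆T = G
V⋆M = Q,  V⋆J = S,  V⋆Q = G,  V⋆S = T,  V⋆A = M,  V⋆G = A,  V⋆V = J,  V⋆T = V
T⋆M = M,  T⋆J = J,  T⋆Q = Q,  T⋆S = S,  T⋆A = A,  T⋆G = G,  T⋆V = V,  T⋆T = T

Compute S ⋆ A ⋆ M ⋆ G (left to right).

S ⋆ A = G
G ⋆ M = T
T ⋆ G = G
(Structurally, Γ here is isomorphic to the quaternion group Q_8.)

G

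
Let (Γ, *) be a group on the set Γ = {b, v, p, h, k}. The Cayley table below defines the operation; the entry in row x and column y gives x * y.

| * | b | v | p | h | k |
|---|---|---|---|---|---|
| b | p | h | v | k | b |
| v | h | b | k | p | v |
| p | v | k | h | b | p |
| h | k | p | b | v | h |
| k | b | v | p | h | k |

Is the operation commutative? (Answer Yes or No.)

Check whether the table is symmetric across its main diagonal.
Every entry (row x, col y) equals the entry (row y, col x), so Γ is abelian.

Yes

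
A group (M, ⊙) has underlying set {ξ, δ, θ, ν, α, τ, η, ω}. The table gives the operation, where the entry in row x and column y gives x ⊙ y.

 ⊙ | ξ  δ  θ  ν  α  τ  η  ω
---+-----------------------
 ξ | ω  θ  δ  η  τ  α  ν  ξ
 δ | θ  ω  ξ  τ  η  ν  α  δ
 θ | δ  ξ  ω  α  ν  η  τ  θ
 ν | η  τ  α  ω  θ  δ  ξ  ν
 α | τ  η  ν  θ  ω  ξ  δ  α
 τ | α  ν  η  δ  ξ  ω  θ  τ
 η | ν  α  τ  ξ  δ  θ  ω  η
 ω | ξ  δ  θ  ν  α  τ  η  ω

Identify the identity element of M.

ω

The identity e satisfies e ⊙ x = x for all x, so its row in the table reproduces the column headers.
Row ω reads: ξ, δ, θ, ν, α, τ, η, ω — exactly the header order. So ω is the identity.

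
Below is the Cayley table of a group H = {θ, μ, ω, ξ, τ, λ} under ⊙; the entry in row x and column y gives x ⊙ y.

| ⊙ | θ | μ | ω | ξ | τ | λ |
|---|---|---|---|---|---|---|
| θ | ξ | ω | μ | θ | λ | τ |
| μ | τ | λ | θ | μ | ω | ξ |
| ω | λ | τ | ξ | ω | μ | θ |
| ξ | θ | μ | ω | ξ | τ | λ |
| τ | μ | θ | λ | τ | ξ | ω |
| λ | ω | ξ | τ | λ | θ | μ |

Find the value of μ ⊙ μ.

λ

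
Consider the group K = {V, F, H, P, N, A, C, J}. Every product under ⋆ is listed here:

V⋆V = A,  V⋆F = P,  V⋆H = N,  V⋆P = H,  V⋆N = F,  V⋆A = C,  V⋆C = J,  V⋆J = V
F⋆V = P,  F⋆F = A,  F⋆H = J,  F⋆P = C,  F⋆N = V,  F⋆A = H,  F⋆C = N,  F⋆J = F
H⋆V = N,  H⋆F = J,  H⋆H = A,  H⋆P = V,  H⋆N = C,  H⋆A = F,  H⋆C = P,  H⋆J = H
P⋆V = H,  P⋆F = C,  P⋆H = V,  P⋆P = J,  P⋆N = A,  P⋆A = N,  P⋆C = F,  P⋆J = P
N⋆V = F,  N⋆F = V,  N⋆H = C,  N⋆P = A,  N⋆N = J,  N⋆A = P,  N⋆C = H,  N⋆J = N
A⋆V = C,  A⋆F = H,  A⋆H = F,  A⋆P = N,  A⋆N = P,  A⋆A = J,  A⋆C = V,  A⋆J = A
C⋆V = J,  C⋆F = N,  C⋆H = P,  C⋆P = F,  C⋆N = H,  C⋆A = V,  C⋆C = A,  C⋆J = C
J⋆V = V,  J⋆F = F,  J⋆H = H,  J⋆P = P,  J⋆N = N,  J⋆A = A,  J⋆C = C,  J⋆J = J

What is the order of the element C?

The identity element is J (its row matches the header).
C^1 = C
C^2 = C ⋆ C = A
C^3 = A ⋆ C = V
C^4 = V ⋆ C = J
The first power of C equal to the identity is C^4, so ord(C) = 4.

4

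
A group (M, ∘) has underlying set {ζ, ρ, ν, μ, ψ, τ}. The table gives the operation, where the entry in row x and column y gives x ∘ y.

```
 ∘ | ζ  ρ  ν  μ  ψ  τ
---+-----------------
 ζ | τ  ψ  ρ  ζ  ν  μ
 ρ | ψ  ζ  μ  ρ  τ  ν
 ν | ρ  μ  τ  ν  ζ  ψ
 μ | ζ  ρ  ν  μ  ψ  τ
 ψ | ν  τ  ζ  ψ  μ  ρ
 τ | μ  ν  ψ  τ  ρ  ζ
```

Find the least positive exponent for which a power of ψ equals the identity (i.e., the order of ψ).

The identity element is μ (its row matches the header).
ψ^1 = ψ
ψ^2 = ψ ∘ ψ = μ
The first power of ψ equal to the identity is ψ^2, so ord(ψ) = 2.

2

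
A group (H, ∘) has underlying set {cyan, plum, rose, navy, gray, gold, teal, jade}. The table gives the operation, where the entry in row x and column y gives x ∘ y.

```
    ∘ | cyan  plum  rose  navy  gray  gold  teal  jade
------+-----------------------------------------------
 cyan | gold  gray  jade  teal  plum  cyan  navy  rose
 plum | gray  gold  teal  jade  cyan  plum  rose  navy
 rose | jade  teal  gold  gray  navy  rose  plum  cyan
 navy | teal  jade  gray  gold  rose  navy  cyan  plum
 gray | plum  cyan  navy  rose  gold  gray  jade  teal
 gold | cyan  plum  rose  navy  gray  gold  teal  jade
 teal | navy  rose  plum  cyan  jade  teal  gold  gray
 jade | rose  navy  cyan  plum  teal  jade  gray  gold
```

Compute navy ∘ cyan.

Read row navy, column cyan: navy ∘ cyan = teal.

teal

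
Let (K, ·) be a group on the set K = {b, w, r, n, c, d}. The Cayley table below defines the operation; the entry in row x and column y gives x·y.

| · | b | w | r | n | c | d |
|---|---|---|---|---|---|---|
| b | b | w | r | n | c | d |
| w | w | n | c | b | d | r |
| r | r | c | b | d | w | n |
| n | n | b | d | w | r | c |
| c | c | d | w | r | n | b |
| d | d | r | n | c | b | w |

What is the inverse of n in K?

w

First locate the identity: row b matches the header, so b is the identity.
Scan row n for b: n·w = b. Hence n^(-1) = w.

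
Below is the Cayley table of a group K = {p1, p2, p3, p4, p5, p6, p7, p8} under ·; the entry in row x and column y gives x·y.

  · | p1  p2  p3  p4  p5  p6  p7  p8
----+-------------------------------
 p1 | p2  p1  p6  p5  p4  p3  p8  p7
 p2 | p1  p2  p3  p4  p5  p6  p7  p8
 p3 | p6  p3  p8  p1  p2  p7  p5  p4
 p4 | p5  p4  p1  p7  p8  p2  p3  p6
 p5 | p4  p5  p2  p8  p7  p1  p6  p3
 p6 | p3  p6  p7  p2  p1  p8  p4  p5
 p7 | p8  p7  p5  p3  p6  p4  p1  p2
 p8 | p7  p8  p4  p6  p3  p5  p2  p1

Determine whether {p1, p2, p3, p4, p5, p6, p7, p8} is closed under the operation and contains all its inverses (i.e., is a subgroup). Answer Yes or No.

{p1, p2, p3, p4, p5, p6, p7, p8} contains the identity p2.
Checking products: every product of two elements of {p1, p2, p3, p4, p5, p6, p7, p8} (read from the table) lies in {p1, p2, p3, p4, p5, p6, p7, p8}, so the set is closed.
In a finite group, a nonempty closed subset is a subgroup. So {p1, p2, p3, p4, p5, p6, p7, p8} ≤ K.

Yes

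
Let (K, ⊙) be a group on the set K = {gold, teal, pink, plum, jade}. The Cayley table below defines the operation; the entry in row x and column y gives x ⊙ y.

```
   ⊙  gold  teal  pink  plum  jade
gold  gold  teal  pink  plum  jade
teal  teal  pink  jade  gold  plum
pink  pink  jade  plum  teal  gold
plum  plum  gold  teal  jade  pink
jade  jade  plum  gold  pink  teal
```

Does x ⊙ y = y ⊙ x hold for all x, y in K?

Check whether the table is symmetric across its main diagonal.
Every entry (row x, col y) equals the entry (row y, col x), so K is abelian.

Yes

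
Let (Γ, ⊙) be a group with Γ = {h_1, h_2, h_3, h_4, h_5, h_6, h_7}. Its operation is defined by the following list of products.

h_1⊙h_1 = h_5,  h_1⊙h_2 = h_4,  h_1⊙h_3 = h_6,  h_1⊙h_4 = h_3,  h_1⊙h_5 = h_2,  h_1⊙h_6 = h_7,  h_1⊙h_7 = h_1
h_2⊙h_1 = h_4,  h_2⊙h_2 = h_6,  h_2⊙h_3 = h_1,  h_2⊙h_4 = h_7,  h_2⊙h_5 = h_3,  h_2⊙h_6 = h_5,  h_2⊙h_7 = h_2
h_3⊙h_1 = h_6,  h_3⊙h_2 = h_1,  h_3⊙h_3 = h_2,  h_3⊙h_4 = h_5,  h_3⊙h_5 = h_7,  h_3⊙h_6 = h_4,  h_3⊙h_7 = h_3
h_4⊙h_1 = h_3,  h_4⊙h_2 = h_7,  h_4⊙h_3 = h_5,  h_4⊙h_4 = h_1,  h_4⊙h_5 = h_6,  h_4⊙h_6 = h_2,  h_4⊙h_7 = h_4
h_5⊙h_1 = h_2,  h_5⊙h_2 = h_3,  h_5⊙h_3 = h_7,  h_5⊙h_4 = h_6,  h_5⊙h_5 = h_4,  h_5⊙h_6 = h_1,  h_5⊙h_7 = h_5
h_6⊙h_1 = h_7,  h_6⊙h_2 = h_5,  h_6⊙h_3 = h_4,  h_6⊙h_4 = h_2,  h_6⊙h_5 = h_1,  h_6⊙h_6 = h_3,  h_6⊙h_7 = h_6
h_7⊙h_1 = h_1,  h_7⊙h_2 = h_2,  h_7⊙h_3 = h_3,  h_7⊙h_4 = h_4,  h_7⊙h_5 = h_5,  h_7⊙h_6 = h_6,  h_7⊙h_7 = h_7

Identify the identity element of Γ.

h_7

The identity e satisfies e ⊙ x = x for all x, so its row in the table reproduces the column headers.
Row h_7 reads: h_1, h_2, h_3, h_4, h_5, h_6, h_7 — exactly the header order. So h_7 is the identity.
(Structurally, Γ here is isomorphic to the cyclic group Z_7.)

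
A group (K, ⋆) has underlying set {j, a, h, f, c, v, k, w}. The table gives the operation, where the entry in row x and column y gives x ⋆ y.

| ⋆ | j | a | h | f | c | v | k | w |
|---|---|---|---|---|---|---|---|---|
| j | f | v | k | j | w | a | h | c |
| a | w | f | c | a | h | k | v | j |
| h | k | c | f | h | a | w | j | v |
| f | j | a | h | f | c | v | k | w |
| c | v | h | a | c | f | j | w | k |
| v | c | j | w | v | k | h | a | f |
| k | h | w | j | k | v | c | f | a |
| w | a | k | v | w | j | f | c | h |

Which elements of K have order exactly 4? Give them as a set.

Identity is f. Compute the order of each non-identity element by repeated multiplication:
  j: j → f  (order 2)
  a: a → f  (order 2)
  h: h → f  (order 2)
  c: c → f  (order 2)
  v: v → h → w → f  (order 4)
  k: k → f  (order 2)
  w: w → h → v → f  (order 4)
Elements of order 4: {v, w}.
(Structurally, K here is isomorphic to the dihedral group D_4.)

{v, w}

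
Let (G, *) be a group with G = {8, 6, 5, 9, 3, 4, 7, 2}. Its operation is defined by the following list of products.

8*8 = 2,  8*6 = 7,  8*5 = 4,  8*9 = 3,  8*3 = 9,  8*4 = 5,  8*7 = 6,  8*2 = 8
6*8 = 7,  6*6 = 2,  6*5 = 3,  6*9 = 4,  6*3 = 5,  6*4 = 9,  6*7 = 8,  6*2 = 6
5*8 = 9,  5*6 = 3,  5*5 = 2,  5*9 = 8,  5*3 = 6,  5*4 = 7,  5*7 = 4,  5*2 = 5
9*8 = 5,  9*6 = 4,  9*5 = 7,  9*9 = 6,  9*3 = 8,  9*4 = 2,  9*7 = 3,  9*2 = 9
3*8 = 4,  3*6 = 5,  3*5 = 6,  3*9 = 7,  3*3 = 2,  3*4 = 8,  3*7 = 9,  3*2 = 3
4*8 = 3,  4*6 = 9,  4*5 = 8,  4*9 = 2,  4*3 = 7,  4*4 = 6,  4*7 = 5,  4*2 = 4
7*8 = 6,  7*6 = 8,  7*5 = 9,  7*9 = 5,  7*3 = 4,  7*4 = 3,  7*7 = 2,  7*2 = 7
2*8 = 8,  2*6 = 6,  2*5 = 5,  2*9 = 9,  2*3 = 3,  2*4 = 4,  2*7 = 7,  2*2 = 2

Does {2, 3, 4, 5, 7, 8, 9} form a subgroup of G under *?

No

4*4 = 6, which is not in {2, 3, 4, 5, 7, 8, 9}.
The subset is not closed under *, so it is not a subgroup.
(Structurally, G here is isomorphic to the dihedral group D_4.)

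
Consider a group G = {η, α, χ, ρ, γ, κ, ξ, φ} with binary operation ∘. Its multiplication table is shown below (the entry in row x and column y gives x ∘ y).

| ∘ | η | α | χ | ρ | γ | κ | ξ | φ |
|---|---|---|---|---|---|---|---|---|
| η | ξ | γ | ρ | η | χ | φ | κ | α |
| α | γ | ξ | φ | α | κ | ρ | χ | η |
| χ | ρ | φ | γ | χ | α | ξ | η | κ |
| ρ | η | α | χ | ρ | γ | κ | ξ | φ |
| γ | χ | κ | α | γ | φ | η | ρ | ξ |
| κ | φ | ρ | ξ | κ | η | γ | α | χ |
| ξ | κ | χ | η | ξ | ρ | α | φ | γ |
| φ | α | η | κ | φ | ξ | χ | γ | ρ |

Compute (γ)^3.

γ^1 = γ
γ^2 = γ ∘ γ = φ
γ^3 = φ ∘ γ = ξ

ξ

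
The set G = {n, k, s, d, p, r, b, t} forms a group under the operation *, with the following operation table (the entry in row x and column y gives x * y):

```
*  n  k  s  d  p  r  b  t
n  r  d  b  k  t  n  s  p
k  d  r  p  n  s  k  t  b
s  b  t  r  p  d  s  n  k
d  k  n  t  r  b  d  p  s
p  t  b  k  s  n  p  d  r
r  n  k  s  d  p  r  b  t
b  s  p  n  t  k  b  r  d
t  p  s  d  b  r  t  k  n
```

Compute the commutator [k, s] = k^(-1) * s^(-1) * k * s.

n

Identity is r; from the table k^(-1) = k and s^(-1) = s.
k * s = p
p * k = b
b * s = n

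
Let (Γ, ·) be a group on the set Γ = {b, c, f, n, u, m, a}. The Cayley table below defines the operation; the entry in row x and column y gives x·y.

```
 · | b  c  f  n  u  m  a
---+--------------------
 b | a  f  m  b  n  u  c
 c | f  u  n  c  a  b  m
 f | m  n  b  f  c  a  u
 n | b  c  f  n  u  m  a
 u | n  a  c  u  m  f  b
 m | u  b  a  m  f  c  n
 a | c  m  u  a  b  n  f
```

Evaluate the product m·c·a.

m·c = b
b·a = c
(Structurally, Γ here is isomorphic to the cyclic group Z_7.)

c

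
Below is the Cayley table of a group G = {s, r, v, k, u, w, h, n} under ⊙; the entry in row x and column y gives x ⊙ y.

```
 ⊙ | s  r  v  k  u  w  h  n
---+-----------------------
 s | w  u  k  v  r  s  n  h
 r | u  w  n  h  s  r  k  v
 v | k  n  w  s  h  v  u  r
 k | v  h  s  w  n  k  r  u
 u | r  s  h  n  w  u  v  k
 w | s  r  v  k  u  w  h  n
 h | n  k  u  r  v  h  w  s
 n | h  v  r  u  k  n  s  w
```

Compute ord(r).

2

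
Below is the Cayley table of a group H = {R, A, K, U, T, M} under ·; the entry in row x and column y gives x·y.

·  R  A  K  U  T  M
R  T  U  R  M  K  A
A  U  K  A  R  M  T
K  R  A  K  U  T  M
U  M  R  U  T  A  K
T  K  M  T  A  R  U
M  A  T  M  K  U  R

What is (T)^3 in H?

T^1 = T
T^2 = T·T = R
T^3 = R·T = K

K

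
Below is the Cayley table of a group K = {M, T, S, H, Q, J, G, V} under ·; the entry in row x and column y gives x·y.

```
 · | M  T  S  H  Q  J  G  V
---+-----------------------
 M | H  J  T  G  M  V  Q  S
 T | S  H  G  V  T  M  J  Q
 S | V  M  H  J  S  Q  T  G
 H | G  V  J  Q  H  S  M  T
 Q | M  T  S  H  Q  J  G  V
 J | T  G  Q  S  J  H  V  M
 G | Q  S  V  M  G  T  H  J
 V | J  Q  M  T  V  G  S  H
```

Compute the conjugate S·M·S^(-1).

G

The identity is Q. In row S, the entry Q sits in column J, so S^(-1) = J.
S·M = V
V·J = G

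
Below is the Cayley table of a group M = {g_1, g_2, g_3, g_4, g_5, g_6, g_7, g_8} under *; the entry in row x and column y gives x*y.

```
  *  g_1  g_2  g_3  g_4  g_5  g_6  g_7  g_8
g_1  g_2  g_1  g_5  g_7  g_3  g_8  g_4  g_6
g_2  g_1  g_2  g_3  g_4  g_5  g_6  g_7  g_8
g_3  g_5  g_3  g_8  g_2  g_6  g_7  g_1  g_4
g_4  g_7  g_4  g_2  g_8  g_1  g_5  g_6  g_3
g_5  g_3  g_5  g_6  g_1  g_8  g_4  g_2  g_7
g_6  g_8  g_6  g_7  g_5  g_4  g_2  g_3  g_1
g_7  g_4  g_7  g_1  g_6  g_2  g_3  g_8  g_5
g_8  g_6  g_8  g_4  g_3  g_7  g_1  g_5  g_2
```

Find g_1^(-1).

g_1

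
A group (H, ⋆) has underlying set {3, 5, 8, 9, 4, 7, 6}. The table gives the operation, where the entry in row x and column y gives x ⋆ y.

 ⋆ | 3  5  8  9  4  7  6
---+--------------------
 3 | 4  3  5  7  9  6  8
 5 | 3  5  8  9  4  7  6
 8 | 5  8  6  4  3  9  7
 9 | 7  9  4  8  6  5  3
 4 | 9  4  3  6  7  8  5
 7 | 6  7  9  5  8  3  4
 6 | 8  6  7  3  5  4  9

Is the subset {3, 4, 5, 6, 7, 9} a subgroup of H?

3 ⋆ 6 = 8, which is not in {3, 4, 5, 6, 7, 9}.
The subset is not closed under ⋆, so it is not a subgroup.
(Structurally, H here is isomorphic to the cyclic group Z_7.)

No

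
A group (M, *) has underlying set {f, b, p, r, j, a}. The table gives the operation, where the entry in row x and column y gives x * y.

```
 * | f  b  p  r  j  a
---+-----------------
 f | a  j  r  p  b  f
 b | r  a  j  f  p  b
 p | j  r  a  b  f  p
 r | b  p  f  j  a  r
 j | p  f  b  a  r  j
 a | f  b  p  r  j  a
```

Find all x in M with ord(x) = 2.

{b, f, p}

Identity is a. Compute the order of each non-identity element by repeated multiplication:
  f: f → a  (order 2)
  b: b → a  (order 2)
  p: p → a  (order 2)
  r: r → j → a  (order 3)
  j: j → r → a  (order 3)
Elements of order 2: {b, f, p}.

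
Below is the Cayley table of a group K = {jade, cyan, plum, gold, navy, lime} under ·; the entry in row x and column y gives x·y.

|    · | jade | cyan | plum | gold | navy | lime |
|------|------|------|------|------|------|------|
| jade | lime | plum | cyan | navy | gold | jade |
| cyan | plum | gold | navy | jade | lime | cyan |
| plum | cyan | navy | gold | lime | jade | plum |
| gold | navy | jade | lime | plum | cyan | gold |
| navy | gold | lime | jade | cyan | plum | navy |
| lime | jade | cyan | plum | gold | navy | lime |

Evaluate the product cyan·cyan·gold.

cyan·cyan = gold
gold·gold = plum

plum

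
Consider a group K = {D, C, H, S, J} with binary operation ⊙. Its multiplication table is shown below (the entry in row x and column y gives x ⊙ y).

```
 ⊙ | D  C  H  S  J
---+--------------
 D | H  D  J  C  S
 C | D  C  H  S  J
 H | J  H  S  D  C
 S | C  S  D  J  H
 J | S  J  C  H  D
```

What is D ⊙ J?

Read row D, column J: D ⊙ J = S.
(Structurally, K here is isomorphic to the cyclic group Z_5.)

S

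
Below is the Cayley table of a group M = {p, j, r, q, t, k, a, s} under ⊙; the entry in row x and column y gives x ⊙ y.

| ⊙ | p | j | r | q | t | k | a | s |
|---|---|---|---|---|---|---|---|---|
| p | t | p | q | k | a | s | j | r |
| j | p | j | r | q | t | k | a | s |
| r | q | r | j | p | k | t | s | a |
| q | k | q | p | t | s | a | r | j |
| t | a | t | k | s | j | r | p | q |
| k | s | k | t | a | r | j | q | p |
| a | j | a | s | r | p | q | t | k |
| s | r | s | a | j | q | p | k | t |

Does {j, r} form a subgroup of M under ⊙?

{j, r} contains the identity j.
Checking products: every product of two elements of {j, r} (read from the table) lies in {j, r}, so the set is closed.
In a finite group, a nonempty closed subset is a subgroup. So {j, r} ≤ M.

Yes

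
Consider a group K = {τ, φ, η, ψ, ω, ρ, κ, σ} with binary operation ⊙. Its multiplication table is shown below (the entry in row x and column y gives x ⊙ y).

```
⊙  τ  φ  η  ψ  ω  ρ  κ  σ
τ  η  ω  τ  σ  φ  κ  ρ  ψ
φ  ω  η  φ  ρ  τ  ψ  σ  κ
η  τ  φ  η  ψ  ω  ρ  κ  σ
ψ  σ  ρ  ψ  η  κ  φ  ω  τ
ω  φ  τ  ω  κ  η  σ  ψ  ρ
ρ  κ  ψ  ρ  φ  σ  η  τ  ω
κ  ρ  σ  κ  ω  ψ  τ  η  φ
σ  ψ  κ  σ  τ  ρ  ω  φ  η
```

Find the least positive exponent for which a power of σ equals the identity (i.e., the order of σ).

2

The identity element is η (its row matches the header).
σ^1 = σ
σ^2 = σ ⊙ σ = η
The first power of σ equal to the identity is σ^2, so ord(σ) = 2.
(Structurally, K here is isomorphic to the elementary abelian group (Z_2)^3.)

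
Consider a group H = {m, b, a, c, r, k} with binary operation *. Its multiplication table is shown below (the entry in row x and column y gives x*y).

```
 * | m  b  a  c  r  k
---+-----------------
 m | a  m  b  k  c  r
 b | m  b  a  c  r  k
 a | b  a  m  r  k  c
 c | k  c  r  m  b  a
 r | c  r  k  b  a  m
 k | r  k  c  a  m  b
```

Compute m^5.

a

m^1 = m
m^2 = m*m = a
m^3 = a*m = b
m^4 = b*m = m
m^5 = m*m = a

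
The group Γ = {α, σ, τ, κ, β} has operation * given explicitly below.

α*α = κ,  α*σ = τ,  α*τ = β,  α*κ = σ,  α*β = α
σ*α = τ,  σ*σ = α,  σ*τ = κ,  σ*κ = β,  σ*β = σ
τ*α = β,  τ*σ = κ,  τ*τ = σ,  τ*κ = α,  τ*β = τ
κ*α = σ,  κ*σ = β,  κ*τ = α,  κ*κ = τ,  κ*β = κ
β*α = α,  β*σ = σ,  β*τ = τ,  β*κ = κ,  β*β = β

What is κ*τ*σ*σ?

κ

κ*τ = α
α*σ = τ
τ*σ = κ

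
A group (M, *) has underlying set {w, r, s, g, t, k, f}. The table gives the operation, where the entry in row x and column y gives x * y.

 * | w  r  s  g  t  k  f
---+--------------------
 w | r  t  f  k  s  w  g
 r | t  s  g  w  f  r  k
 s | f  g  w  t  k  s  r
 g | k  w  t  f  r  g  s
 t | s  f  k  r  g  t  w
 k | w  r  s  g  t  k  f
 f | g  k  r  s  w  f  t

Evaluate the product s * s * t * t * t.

s * s = w
w * t = s
s * t = k
k * t = t
(Structurally, M here is isomorphic to the cyclic group Z_7.)

t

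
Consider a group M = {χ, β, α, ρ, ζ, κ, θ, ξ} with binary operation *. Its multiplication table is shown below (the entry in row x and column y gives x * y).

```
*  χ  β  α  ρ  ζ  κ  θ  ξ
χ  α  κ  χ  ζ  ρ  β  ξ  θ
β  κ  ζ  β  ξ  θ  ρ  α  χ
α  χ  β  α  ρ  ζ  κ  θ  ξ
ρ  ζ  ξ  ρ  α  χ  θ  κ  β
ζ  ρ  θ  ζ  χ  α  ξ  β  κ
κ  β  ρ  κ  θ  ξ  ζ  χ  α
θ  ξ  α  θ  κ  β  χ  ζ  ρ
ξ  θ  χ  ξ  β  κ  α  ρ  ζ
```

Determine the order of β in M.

The identity element is α (its row matches the header).
β^1 = β
β^2 = β * β = ζ
β^3 = ζ * β = θ
β^4 = θ * β = α
The first power of β equal to the identity is β^4, so ord(β) = 4.

4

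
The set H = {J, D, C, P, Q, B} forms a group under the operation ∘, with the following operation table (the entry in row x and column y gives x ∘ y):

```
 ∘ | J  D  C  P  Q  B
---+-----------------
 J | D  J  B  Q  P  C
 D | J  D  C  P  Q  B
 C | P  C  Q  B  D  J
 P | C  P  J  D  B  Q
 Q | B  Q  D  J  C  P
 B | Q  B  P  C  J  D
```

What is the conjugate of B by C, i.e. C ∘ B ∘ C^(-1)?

P

The identity is D. In row C, the entry D sits in column Q, so C^(-1) = Q.
C ∘ B = J
J ∘ Q = P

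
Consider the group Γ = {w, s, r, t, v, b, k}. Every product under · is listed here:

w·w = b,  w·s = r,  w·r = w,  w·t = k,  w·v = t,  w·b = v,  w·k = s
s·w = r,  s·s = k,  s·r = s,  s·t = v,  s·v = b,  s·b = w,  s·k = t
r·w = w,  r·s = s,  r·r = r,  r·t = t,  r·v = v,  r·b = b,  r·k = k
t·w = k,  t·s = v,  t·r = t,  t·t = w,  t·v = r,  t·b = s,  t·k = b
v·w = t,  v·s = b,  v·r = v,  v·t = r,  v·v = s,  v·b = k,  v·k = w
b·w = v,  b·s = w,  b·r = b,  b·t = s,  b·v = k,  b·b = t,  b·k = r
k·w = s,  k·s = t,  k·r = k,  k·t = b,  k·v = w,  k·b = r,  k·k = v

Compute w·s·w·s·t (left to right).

t

w·s = r
r·w = w
w·s = r
r·t = t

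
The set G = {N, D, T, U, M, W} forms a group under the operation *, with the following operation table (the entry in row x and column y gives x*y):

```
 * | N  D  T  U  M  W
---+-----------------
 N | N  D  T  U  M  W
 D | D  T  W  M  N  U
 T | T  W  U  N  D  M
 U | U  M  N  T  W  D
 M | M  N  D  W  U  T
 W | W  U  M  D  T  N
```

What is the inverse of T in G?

U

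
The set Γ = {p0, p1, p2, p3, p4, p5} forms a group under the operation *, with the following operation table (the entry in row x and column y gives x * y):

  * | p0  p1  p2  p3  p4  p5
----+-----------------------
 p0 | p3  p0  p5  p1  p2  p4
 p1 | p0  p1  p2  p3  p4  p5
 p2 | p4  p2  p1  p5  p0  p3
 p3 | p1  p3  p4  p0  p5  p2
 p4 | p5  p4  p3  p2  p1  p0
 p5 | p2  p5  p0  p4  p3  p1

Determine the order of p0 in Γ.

The identity element is p1 (its row matches the header).
p0^1 = p0
p0^2 = p0 * p0 = p3
p0^3 = p3 * p0 = p1
The first power of p0 equal to the identity is p0^3, so ord(p0) = 3.

3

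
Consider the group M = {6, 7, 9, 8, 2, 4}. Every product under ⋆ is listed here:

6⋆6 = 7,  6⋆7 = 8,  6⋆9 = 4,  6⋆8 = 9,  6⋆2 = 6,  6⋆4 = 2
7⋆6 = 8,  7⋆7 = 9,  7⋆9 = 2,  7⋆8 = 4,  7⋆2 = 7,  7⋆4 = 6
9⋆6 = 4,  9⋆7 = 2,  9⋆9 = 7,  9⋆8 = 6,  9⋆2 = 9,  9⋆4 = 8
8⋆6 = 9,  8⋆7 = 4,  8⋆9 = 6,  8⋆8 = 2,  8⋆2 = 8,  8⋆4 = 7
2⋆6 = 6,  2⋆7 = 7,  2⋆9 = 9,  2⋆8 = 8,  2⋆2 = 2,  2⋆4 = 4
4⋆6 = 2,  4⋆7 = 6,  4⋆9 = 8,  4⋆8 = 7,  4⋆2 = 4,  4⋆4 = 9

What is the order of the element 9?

The identity element is 2 (its row matches the header).
9^1 = 9
9^2 = 9 ⋆ 9 = 7
9^3 = 7 ⋆ 9 = 2
The first power of 9 equal to the identity is 9^3, so ord(9) = 3.
(Structurally, M here is isomorphic to the cyclic group Z_6.)

3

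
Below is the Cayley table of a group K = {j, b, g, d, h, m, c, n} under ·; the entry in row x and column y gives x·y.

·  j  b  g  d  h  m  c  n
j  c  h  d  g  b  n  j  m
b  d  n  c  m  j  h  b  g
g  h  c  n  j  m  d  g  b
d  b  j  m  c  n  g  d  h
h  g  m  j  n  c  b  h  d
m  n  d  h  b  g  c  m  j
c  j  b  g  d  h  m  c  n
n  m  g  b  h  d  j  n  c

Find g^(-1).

b

First locate the identity: row c matches the header, so c is the identity.
Scan row g for c: g·b = c. Hence g^(-1) = b.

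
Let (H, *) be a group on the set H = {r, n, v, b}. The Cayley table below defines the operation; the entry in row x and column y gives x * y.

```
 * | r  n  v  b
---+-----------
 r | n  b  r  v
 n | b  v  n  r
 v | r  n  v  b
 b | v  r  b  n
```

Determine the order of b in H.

4

The identity element is v (its row matches the header).
b^1 = b
b^2 = b * b = n
b^3 = n * b = r
b^4 = r * b = v
The first power of b equal to the identity is b^4, so ord(b) = 4.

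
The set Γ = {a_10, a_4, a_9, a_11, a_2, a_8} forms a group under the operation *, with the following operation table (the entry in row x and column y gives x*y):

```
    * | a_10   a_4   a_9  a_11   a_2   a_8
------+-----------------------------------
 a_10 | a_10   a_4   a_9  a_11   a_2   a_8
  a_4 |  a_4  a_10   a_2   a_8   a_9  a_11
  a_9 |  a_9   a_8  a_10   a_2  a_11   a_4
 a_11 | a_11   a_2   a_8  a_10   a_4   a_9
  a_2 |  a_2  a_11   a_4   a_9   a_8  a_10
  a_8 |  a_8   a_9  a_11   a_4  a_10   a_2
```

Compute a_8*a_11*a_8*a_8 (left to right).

a_8*a_11 = a_4
a_4*a_8 = a_11
a_11*a_8 = a_9

a_9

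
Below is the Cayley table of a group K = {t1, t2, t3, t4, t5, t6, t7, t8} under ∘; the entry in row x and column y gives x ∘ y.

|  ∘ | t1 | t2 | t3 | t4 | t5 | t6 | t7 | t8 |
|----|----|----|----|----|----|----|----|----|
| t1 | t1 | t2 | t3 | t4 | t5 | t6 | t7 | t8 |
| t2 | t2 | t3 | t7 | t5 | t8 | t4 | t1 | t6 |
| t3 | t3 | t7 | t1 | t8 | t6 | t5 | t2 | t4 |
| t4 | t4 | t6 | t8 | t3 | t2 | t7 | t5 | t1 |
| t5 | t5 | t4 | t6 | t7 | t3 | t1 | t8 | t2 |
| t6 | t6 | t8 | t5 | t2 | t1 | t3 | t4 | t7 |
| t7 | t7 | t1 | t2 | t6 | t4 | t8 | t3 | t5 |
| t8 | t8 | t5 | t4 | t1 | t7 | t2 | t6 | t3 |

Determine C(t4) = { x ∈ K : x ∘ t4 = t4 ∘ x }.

{t1, t3, t4, t8}

Compare row t4 with column t4 entry by entry.
t8 ∘ t4 = t1 = t4 ∘ t8, so t8 commutes with t4.
t2 ∘ t4 = t5 but t4 ∘ t2 = t6, so t2 does not.
Collecting the elements that commute with t4: C(t4) = {t1, t3, t4, t8}.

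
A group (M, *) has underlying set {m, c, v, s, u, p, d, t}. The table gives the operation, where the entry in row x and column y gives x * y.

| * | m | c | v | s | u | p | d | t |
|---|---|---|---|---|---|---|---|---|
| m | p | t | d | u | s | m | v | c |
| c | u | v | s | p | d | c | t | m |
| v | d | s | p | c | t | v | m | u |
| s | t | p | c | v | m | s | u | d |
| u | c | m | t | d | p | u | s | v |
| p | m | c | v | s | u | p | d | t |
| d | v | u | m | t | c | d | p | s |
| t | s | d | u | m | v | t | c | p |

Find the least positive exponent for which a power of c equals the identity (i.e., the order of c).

4

The identity element is p (its row matches the header).
c^1 = c
c^2 = c * c = v
c^3 = v * c = s
c^4 = s * c = p
The first power of c equal to the identity is c^4, so ord(c) = 4.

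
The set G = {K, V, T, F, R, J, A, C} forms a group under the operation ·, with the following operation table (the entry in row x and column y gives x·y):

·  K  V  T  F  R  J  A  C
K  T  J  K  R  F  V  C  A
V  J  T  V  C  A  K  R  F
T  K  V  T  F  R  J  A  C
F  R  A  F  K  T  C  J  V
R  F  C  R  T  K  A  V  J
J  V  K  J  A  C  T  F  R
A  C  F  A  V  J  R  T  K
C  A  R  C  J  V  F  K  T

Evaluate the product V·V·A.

A

V·V = T
T·A = A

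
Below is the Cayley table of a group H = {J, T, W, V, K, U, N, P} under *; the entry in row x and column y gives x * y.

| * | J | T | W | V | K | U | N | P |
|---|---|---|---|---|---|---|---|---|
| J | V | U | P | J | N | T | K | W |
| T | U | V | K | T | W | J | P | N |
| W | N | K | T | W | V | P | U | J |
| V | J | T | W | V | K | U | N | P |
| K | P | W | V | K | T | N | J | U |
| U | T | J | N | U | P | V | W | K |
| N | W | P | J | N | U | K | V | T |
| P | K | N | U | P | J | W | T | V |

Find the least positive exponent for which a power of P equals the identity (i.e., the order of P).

The identity element is V (its row matches the header).
P^1 = P
P^2 = P * P = V
The first power of P equal to the identity is P^2, so ord(P) = 2.

2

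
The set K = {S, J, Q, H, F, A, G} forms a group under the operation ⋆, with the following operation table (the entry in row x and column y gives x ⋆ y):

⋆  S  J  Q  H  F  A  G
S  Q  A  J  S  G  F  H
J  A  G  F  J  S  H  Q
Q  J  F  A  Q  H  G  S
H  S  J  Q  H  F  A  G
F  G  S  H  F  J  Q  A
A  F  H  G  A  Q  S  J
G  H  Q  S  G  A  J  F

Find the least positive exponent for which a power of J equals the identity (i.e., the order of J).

7

The identity element is H (its row matches the header).
J^1 = J
J^2 = J ⋆ J = G
J^3 = G ⋆ J = Q
J^4 = Q ⋆ J = F
J^5 = F ⋆ J = S
J^6 = S ⋆ J = A
J^7 = A ⋆ J = H
The first power of J equal to the identity is J^7, so ord(J) = 7.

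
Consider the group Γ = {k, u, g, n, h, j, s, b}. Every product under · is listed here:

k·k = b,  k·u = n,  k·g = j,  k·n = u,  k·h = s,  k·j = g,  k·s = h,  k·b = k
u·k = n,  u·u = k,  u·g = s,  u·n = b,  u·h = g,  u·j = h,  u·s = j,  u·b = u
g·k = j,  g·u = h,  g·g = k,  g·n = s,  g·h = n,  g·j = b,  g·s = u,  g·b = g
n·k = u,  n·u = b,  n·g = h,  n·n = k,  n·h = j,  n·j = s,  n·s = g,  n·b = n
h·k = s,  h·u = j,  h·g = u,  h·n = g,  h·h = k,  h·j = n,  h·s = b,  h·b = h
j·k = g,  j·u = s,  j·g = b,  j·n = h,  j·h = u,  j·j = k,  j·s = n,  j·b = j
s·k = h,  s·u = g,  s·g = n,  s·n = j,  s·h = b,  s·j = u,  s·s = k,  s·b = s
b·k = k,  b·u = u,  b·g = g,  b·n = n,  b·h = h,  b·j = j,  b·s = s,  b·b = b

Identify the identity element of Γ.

b

The identity e satisfies e·x = x for all x, so its row in the table reproduces the column headers.
Row b reads: k, u, g, n, h, j, s, b — exactly the header order. So b is the identity.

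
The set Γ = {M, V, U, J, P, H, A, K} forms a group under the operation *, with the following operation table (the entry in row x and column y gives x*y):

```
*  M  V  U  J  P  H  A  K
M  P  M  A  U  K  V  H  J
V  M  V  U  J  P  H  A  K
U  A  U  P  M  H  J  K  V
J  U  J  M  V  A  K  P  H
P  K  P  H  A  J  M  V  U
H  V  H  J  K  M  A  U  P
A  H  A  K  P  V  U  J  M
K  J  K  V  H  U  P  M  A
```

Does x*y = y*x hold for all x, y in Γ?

Check whether the table is symmetric across its main diagonal.
Every entry (row x, col y) equals the entry (row y, col x), so Γ is abelian.

Yes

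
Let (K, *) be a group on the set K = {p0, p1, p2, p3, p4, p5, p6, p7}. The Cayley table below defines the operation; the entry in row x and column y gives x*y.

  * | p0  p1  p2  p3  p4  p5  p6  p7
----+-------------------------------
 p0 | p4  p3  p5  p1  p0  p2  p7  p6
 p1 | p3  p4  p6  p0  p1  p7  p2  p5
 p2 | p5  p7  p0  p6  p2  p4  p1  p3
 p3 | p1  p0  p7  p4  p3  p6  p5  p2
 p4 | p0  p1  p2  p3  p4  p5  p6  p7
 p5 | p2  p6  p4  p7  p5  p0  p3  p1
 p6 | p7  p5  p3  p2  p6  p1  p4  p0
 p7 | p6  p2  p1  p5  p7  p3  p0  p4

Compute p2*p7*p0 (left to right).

p2*p7 = p3
p3*p0 = p1

p1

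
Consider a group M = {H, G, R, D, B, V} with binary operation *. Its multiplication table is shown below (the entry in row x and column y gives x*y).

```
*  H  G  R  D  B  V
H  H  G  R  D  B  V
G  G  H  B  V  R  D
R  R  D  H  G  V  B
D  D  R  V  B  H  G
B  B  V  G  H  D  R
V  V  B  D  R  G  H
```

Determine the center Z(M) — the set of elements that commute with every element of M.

{H}

An element z is central iff its row equals its column in the table.
For D: D*R = V ≠ G = R*D, so D ∉ Z.
Checking each element this way leaves Z(M) = {H}.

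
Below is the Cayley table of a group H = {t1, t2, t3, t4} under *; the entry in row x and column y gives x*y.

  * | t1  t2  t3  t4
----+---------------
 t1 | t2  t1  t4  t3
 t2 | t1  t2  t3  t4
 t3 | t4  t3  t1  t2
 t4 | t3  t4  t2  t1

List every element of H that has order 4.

{t3, t4}

Identity is t2. Compute the order of each non-identity element by repeated multiplication:
  t1: t1 → t2  (order 2)
  t3: t3 → t1 → t4 → t2  (order 4)
  t4: t4 → t1 → t3 → t2  (order 4)
Elements of order 4: {t3, t4}.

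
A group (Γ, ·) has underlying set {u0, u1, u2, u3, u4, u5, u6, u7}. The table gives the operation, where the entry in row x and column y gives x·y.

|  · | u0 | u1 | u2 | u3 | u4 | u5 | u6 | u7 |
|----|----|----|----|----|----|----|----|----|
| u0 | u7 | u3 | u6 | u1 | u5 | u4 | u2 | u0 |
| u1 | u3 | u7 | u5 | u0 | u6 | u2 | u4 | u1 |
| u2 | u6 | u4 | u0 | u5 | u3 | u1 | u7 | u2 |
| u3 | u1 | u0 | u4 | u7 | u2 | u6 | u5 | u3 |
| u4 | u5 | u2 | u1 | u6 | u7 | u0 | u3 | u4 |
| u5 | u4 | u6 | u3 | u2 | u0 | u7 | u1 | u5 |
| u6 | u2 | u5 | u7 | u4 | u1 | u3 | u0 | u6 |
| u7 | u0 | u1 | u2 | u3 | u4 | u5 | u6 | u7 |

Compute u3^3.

u3^1 = u3
u3^2 = u3·u3 = u7
u3^3 = u7·u3 = u3

u3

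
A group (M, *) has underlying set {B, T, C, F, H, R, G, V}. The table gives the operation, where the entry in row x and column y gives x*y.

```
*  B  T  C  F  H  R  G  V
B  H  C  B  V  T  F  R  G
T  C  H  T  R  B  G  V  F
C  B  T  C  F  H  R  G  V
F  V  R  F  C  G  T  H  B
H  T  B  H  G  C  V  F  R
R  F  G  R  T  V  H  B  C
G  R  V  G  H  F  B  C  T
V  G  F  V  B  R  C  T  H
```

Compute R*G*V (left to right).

R*G = B
B*V = G

G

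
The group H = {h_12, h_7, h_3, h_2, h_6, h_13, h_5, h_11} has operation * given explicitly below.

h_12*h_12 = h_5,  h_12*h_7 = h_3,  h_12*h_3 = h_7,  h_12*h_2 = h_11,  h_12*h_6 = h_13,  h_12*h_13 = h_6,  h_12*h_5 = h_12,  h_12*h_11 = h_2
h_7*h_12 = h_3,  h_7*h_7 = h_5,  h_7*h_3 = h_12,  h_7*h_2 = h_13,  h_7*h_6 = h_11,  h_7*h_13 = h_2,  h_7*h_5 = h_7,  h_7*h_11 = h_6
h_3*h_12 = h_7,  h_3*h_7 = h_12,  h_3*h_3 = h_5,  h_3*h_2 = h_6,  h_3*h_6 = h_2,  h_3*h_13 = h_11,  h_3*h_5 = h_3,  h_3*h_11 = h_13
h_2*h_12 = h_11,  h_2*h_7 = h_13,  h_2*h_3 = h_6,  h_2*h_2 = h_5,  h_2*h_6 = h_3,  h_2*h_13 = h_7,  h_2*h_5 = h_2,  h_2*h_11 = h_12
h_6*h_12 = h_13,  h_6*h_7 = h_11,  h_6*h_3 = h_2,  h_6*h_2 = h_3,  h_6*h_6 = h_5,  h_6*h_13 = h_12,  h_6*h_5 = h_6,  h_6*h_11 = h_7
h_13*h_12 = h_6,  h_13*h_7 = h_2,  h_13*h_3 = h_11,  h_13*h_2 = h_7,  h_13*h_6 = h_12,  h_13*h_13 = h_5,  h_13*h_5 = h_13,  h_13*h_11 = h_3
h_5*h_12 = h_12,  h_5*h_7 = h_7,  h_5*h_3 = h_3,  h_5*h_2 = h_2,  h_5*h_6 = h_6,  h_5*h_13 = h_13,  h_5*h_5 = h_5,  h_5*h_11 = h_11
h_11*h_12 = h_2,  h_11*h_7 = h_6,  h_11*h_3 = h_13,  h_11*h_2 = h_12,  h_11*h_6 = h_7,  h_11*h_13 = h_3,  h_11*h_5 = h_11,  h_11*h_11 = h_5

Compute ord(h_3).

2

The identity element is h_5 (its row matches the header).
h_3^1 = h_3
h_3^2 = h_3 * h_3 = h_5
The first power of h_3 equal to the identity is h_3^2, so ord(h_3) = 2.
(Structurally, H here is isomorphic to the elementary abelian group (Z_2)^3.)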